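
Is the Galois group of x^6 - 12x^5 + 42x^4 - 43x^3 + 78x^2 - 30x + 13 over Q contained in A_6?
The polynomial is irreducible of degree 6 over Q. Its discriminant is -152796047606667, which is not a perfect square. A Galois group lies in the alternating group exactly when the discriminant is a square in Q, so the Galois group (C_3 x S_3) is not contained in A_6.

No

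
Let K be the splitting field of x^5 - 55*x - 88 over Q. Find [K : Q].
60

The degree of the splitting field over Q equals the order of the Galois group, so first determine the group. The polynomial f is an irreducible quintic over Q, so G = Gal(f/Q) is a transitive subgroup of S_5: one of C_5 (5T1, order 5), D_5 (5T2, order 10), F_20 (5T3, order 20), A_5 (5T4, order 60) or S_5 (5T5, order 120). The discriminant of f is 58564000000 = 242000^2, a perfect square, so G is contained in A_5. The transitive groups of degree 5 contained in A_5 are: C_5 (5T1, order 5), D_5 (5T2, order 10), A_5 (5T4, order 60). By Dedekind's theorem, for a prime p not dividing disc(f) the degrees of the irreducible factors of f mod p form the cycle type of an element of G. Factoring f modulo the 3 such primes p <= 13 (skipping 2, 5, 11, which divide the discriminant), each new pattern first appears at: mod 3: f = (x^5 + 2x + 2), pattern 5; mod 13: f = (x + 5)(x + 7)(x^3 + x^2 + 5x + 9), pattern 3+1+1. No other pattern occurs in this range, so the set of observed cycle types is {5, 3+1+1}. Among the candidates above, the only group containing elements of all these cycle types is A_5 (5T4) — each of C_5 (5T1), D_5 (5T2) lacks at least one of them. Hence G = A_5 (5T4), of order 60. The Galois group A_5 (5T4) has order 60, so the splitting field has degree 60 over Q.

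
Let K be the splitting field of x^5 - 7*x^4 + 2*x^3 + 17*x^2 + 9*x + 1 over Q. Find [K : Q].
The degree of the splitting field over Q equals the order of the Galois group, so first determine the group. The polynomial f is an irreducible quintic over Q, so G = Gal(f/Q) is a transitive subgroup of S_5: one of C_5 (5T1, order 5), D_5 (5T2, order 10), F_20 (5T3, order 20), A_5 (5T4, order 60) or S_5 (5T5, order 120). The discriminant of f is 7745089 = 2783^2, a perfect square, so G is contained in A_5. The transitive groups of degree 5 contained in A_5 are: C_5 (5T1, order 5), D_5 (5T2, order 10), A_5 (5T4, order 60). By Dedekind's theorem, for a prime p not dividing disc(f) the degrees of the irreducible factors of f mod p form the cycle type of an element of G. Factoring f modulo the 14 such primes p <= 53 (skipping 11, 23, which divide the discriminant), each new pattern first appears at: mod 2: f = (x^5 + x^4 + x^2 + x + 1), pattern 5; mod 43: f = (x + 8)(x + 19)(x + 30)(x + 31)(x + 34), pattern 1+1+1+1+1. No other pattern occurs in this range, so the set of observed cycle types is {5, 1+1+1+1+1}. The candidates containing elements of all these cycle types are C_5 (5T1) of order 5, D_5 (5T2) of order 10, A_5 (5T4) of order 60; the others are excluded. The observed types are precisely the cycle types that occur in C_5 (5T1). Each of the other remaining candidates has further cycle types, and by the Chebotarev density theorem the matching factorization patterns would occur for a proportion of primes equal to their share of the group: D_5 (5T2) additionally contains elements of type 2+2+1 (5 of its 10 elements, about 50% of primes); A_5 (5T4) additionally contains elements of type 3+1+1, 2+2+1 (35 of its 60 elements, about 58% of primes). None of the 14 primes tested shows any such pattern (for each of these groups the chance of that is below 10^-4), which rules them out. Hence G = C_5 (5T1), of order 5. The Galois group C_5 (5T1) has order 5, so the splitting field has degree 5 over Q.

5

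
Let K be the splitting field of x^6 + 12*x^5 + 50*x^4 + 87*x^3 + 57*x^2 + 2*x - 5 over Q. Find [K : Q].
60

The degree of the splitting field over Q equals the order of the Galois group, so first determine the group. The polynomial f is an irreducible sextic over Q, so G = Gal(f/Q) is one of the 16 transitive subgroups 6T1, ..., 6T16 of S_6. The discriminant of f is 30991489 = 5567^2, a perfect square, so G is contained in A_6. The transitive groups of degree 6 contained in A_6 are: A_4 (6T4, order 12), S_4 (6T7, order 24), (C_3 x C_3) : C_4 (6T10, order 36), PSL(2,5) (6T12, order 60), A_6 (6T15, order 360). By Dedekind's theorem, for a prime p not dividing disc(f) the degrees of the irreducible factors of f mod p form the cycle type of an element of G. Factoring f modulo the 21 such primes p <= 79 (skipping 19, which divides the discriminant), each new pattern first appears at: mod 2: f = (x + 1)(x^5 + x^4 + x^3 + x + 1), pattern 5+1; mod 7: f = (x^3 + x^2 + 3x + 5)(x^3 + 4x^2 + x + 6), pattern 3+3; mod 61: f = (x + 4)(x + 26)(x^2 + 50x + 13)(x^2 + 54x + 30), pattern 2+2+1+1. No other pattern occurs in this range, so the set of observed cycle types is {5+1, 3+3, 2+2+1+1}. The candidates containing elements of all these cycle types are PSL(2,5) (6T12) of order 60, A_6 (6T15) of order 360; the others are excluded. The observed types are precisely the cycle types that occur in PSL(2,5) (6T12) (apart from the identity). Each of the other remaining candidates has further cycle types, and by the Chebotarev density theorem the matching factorization patterns would occur for a proportion of primes equal to their share of the group: A_6 (6T15) additionally contains elements of type 4+2, 3+1+1+1 (130 of its 360 elements, about 36% of primes). None of the 21 primes tested shows any such pattern (for each of these groups the chance of that is below 10^-4), which rules them out. Hence G = PSL(2,5) (6T12), of order 60. The Galois group PSL(2,5) (6T12) has order 60, so the splitting field has degree 60 over Q.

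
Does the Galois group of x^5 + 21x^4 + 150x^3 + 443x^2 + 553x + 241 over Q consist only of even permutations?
Yes

The polynomial is irreducible of degree 5 over Q. Its discriminant is 14320669561 = 119669^2, a perfect square. A Galois group lies in the alternating group exactly when the discriminant is a square in Q, so the Galois group (C_5) is contained in A_5.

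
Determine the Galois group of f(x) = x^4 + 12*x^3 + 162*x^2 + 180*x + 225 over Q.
V_4, the Klein four-group

The polynomial is an irreducible quartic over Q and its discriminant is 936404582400 = 967680^2, a perfect square, so the Galois group is contained in A_4. The resolvent cubic y^3 - 162*y^2 + 1260*y + 81000 splits completely over Q, which gives the Klein four-group V_4.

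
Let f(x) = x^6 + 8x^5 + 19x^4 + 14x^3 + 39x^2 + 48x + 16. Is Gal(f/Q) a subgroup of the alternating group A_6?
The polynomial is irreducible of degree 6 over Q. Its discriminant is 90962560000 = 301600^2, a perfect square. A Galois group lies in the alternating group exactly when the discriminant is a square in Q, so the Galois group ((C_3 x C_3) : C_4) is contained in A_6.

Yes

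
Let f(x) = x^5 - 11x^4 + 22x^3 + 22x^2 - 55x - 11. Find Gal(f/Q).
The polynomial f is an irreducible quintic over Q, so G = Gal(f/Q) is a transitive subgroup of S_5: one of C_5 (5T1, order 5), D_5 (5T2, order 10), F_20 (5T3, order 20), A_5 (5T4, order 60) or S_5 (5T5, order 120). The discriminant of f is 15352201216 = 123904^2, a perfect square, so G is contained in A_5. The transitive groups of degree 5 contained in A_5 are: C_5 (5T1, order 5), D_5 (5T2, order 10), A_5 (5T4, order 60). By Dedekind's theorem, for a prime p not dividing disc(f) the degrees of the irreducible factors of f mod p form the cycle type of an element of G. Factoring f modulo the 14 such primes p <= 53 (skipping 2, 11, which divide the discriminant), each new pattern first appears at: mod 3: f = (x^5 + x^4 + x^3 + x^2 + 2x + 1), pattern 5; mod 23: f = (x + 7)(x + 9)(x + 11)(x + 13)(x + 18), pattern 1+1+1+1+1. No other pattern occurs in this range, so the set of observed cycle types is {5, 1+1+1+1+1}. The candidates containing elements of all these cycle types are C_5 (5T1) of order 5, D_5 (5T2) of order 10, A_5 (5T4) of order 60; the others are excluded. The observed types are precisely the cycle types that occur in C_5 (5T1). Each of the other remaining candidates has further cycle types, and by the Chebotarev density theorem the matching factorization patterns would occur for a proportion of primes equal to their share of the group: D_5 (5T2) additionally contains elements of type 2+2+1 (5 of its 10 elements, about 50% of primes); A_5 (5T4) additionally contains elements of type 3+1+1, 2+2+1 (35 of its 60 elements, about 58% of primes). None of the 14 primes tested shows any such pattern (for each of these groups the chance of that is below 10^-4), which rules them out. Hence G = C_5 (5T1), of order 5.

C_5, the cyclic group of order 5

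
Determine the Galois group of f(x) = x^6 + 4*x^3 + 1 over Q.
6T3: D_6

The polynomial f is an irreducible sextic over Q, so G = Gal(f/Q) is one of the 16 transitive subgroups 6T1, ..., 6T16 of S_6. The discriminant of f is 1259712, which is not a perfect square, so G is not contained in A_6. The transitive groups of degree 6 not contained in A_6 are: C_6 (6T1, order 6), S_3 (6T2, order 6), D_6 (6T3, order 12), C_3 x S_3 (6T5, order 18), A_4 x C_2 (6T6, order 24), S_4 (6T8, order 24), S_3 x S_3 (6T9, order 36), S_4 x C_2 (6T11, order 48), (S_3 x S_3) : C_2 (6T13, order 72), PGL(2,5) (6T14, order 120), S_6 (6T16, order 720). By Dedekind's theorem, for a prime p not dividing disc(f) the degrees of the irreducible factors of f mod p form the cycle type of an element of G. Factoring f modulo the 79 such primes p <= 419 (skipping 2, 3, which divide the discriminant), each new pattern first appears at: mod 5: f = (x^6 + 4x^3 + 1), pattern 6; mod 7: f = (x^2 + 3x + 1)(x^2 + 5x + 2)(x^2 + 6x + 4), pattern 2+2+2; mod 11: f = (x + 2)(x + 6)(x^2 + 5x + 3)(x^2 + 9x + 4), pattern 2+2+1+1; mod 13: f = (x^3 + 6)(x^3 + 11), pattern 3+3; mod 97: f = (x + 18)(x + 27)(x + 31)(x + 48)(x + 72)(x + 95), pattern 1+1+1+1+1+1. No other pattern occurs in this range, so the set of observed cycle types is {6, 2+2+2, 2+2+1+1, 3+3, 1+1+1+1+1+1}. The candidates containing elements of all these cycle types are D_6 (6T3) of order 12, A_4 x C_2 (6T6) of order 24, S_3 x S_3 (6T9) of order 36, S_4 x C_2 (6T11) of order 48, (S_3 x S_3) : C_2 (6T13) of order 72, PGL(2,5) (6T14) of order 120, S_6 (6T16) of order 720; the others are excluded. The observed types are precisely the cycle types that occur in D_6 (6T3). Each of the other remaining candidates has further cycle types, and by the Chebotarev density theorem the matching factorization patterns would occur for a proportion of primes equal to their share of the group: A_4 x C_2 (6T6) additionally contains elements of type 2+1+1+1+1 (3 of its 24 elements, about 12% of primes); S_3 x S_3 (6T9) additionally contains elements of type 3+1+1+1 (4 of its 36 elements, about 11% of primes); S_4 x C_2 (6T11) additionally contains elements of type 4+2, 4+1+1, 2+1+1+1+1 (15 of its 48 elements, about 31% of primes); (S_3 x S_3) : C_2 (6T13) additionally contains elements of type 4+2, 3+2+1, 3+1+1+1, 2+1+1+1+1 (40 of its 72 elements, about 56% of primes); PGL(2,5) (6T14) additionally contains elements of type 5+1, 4+1+1 (54 of its 120 elements, about 45% of primes); S_6 (6T16) additionally contains elements of type 5+1, 4+2, 4+1+1, 3+2+1, 3+1+1+1, 2+1+1+1+1 (499 of its 720 elements, about 69% of primes). None of the 79 primes tested shows any such pattern (for each of these groups the chance of that is below 10^-4), which rules them out. Hence G = D_6 (6T3), of order 12.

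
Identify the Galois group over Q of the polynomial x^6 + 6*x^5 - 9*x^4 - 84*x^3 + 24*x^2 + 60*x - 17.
6T6: A_4 x C_2

The polynomial f is an irreducible sextic over Q, so G = Gal(f/Q) is one of the 16 transitive subgroups 6T1, ..., 6T16 of S_6. The discriminant of f is -9221581132716096, which is not a perfect square, so G is not contained in A_6. The transitive groups of degree 6 not contained in A_6 are: C_6 (6T1, order 6), S_3 (6T2, order 6), D_6 (6T3, order 12), C_3 x S_3 (6T5, order 18), A_4 x C_2 (6T6, order 24), S_4 (6T8, order 24), S_3 x S_3 (6T9, order 36), S_4 x C_2 (6T11, order 48), (S_3 x S_3) : C_2 (6T13, order 72), PGL(2,5) (6T14, order 120), S_6 (6T16, order 720). By Dedekind's theorem, for a prime p not dividing disc(f) the degrees of the irreducible factors of f mod p form the cycle type of an element of G. Factoring f modulo the 33 such primes p <= 149 (skipping 2, 3, which divide the discriminant), each new pattern first appears at: mod 5: f = (x^3 + 2x + 1)(x^3 + x^2 + 4x + 3), pattern 3+3; mod 7: f = (x^6 + 6x^5 + 5x^4 + 3x^2 + 4x + 4), pattern 6; mod 17: f = (x)(x + 1)(x^2 + 8x + 9)(x^2 + 14x + 1), pattern 2+2+1+1; mod 19: f = (x + 5)(x + 14)(x + 17)(x + 18)(x^2 + 9x + 3), pattern 2+1+1+1+1; mod 71: f = (x^2 + 31x + 70)(x^2 + 51x + 59)(x^2 + 66x + 40), pattern 2+2+2. No other pattern occurs in this range, so the set of observed cycle types is {3+3, 6, 2+2+1+1, 2+1+1+1+1, 2+2+2}. The candidates containing elements of all these cycle types are A_4 x C_2 (6T6) of order 24, S_4 x C_2 (6T11) of order 48, (S_3 x S_3) : C_2 (6T13) of order 72, S_6 (6T16) of order 720; the others are excluded. The observed types are precisely the cycle types that occur in A_4 x C_2 (6T6) (apart from the identity). Each of the other remaining candidates has further cycle types, and by the Chebotarev density theorem the matching factorization patterns would occur for a proportion of primes equal to their share of the group: S_4 x C_2 (6T11) additionally contains elements of type 4+2, 4+1+1 (12 of its 48 elements, about 25% of primes); (S_3 x S_3) : C_2 (6T13) additionally contains elements of type 4+2, 3+2+1, 3+1+1+1 (34 of its 72 elements, about 47% of primes); S_6 (6T16) additionally contains elements of type 5+1, 4+2, 4+1+1, 3+2+1, 3+1+1+1 (484 of its 720 elements, about 67% of primes). None of the 33 primes tested shows any such pattern (for each of these groups the chance of that is below 10^-4), which rules them out. Hence G = A_4 x C_2 (6T6), of order 24.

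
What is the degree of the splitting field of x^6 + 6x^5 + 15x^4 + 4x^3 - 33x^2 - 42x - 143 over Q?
36

The degree of the splitting field over Q equals the order of the Galois group, so first determine the group. The polynomial f is an irreducible sextic over Q, so G = Gal(f/Q) is one of the 16 transitive subgroups 6T1, ..., 6T16 of S_6. The discriminant of f is 5410421842378752, which is not a perfect square, so G is not contained in A_6. The transitive groups of degree 6 not contained in A_6 are: C_6 (6T1, order 6), S_3 (6T2, order 6), D_6 (6T3, order 12), C_3 x S_3 (6T5, order 18), A_4 x C_2 (6T6, order 24), S_4 (6T8, order 24), S_3 x S_3 (6T9, order 36), S_4 x C_2 (6T11, order 48), (S_3 x S_3) : C_2 (6T13, order 72), PGL(2,5) (6T14, order 120), S_6 (6T16, order 720). By Dedekind's theorem, for a prime p not dividing disc(f) the degrees of the irreducible factors of f mod p form the cycle type of an element of G. Factoring f modulo the 23 such primes p <= 97 (skipping 2, 3, which divide the discriminant), each new pattern first appears at: mod 5: f = (x^6 + x^5 + 4x^3 + 2x^2 + 3x + 2), pattern 6; mod 11: f = (x)(x + 7)(x^2 + 3x + 3)(x^2 + 7x + 9), pattern 2+2+1+1; mod 13: f = (x)(x + 5)(x + 11)(x^3 + 3x^2 + 3x + 12), pattern 3+1+1+1; mod 31: f = (x^2 + 18x + 20)(x^2 + 20x + 1)(x^2 + 30x + 13), pattern 2+2+2; mod 97: f = (x^3 + 3x^2 + 3x + 10)(x^3 + 3x^2 + 3x + 73), pattern 3+3. No other pattern occurs in this range, so the set of observed cycle types is {6, 2+2+1+1, 3+1+1+1, 2+2+2, 3+3}. The candidates containing elements of all these cycle types are S_3 x S_3 (6T9) of order 36, (S_3 x S_3) : C_2 (6T13) of order 72, S_6 (6T16) of order 720; the others are excluded. The observed types are precisely the cycle types that occur in S_3 x S_3 (6T9) (apart from the identity). Each of the other remaining candidates has further cycle types, and by the Chebotarev density theorem the matching factorization patterns would occur for a proportion of primes equal to their share of the group: (S_3 x S_3) : C_2 (6T13) additionally contains elements of type 4+2, 3+2+1, 2+1+1+1+1 (36 of its 72 elements, about 50% of primes); S_6 (6T16) additionally contains elements of type 5+1, 4+2, 4+1+1, 3+2+1, 2+1+1+1+1 (459 of its 720 elements, about 64% of primes). None of the 23 primes tested shows any such pattern (for each of these groups the chance of that is below 10^-4), which rules them out. Hence G = S_3 x S_3 (6T9), of order 36. The Galois group S_3 x S_3 (6T9) has order 36, so the splitting field has degree 36 over Q.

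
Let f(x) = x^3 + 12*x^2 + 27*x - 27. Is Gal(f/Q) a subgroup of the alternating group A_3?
The polynomial is irreducible of degree 3 over Q. Its discriminant is 35721 = 189^2, a perfect square. A Galois group lies in the alternating group exactly when the discriminant is a square in Q, so the Galois group (C_3) is contained in A_3.

Yes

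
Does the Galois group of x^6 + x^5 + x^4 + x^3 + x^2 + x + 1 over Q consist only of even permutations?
No

The polynomial is irreducible of degree 6 over Q. Its discriminant is -16807, which is not a perfect square. A Galois group lies in the alternating group exactly when the discriminant is a square in Q, so the Galois group (C_6) is not contained in A_6.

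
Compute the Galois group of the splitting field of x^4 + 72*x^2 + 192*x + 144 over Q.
The polynomial is an irreducible quartic over Q and its discriminant is 12230590464 = 110592^2, a perfect square, so the Galois group is contained in A_4. The resolvent cubic y^3 - 72*y^2 - 576*y + 4608 is irreducible over Q. An irreducible resolvent with square discriminant gives A_4.

A_4 (also written A4)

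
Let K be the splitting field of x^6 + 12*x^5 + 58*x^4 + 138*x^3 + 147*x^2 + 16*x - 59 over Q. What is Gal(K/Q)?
The polynomial f is an irreducible sextic over Q, so G = Gal(f/Q) is one of the 16 transitive subgroups 6T1, ..., 6T16 of S_6. The discriminant of f is 95101504 = 9752^2, a perfect square, so G is contained in A_6. The transitive groups of degree 6 contained in A_6 are: A_4 (6T4, order 12), S_4 (6T7, order 24), (C_3 x C_3) : C_4 (6T10, order 36), PSL(2,5) (6T12, order 60), A_6 (6T15, order 360). By Dedekind's theorem, for a prime p not dividing disc(f) the degrees of the irreducible factors of f mod p form the cycle type of an element of G. Factoring f modulo the 79 such primes p <= 421 (skipping 2, 23, 53, which divide the discriminant), each new pattern first appears at: mod 3: f = (x^3 + x^2 + 2)(x^3 + 2x^2 + 2x + 2), pattern 3+3; mod 5: f = (x^2 + 3)(x^4 + 2x^3 + 2x + 2), pattern 4+2; mod 19: f = (x + 1)(x + 10)(x^2 + 6)(x^2 + x + 12), pattern 2+2+1+1; mod 223: f = (x + 17)(x + 41)(x + 84)(x + 155)(x + 176)(x + 208), pattern 1+1+1+1+1+1. No other pattern occurs in this range, so the set of observed cycle types is {3+3, 4+2, 2+2+1+1, 1+1+1+1+1+1}. The candidates containing elements of all these cycle types are S_4 (6T7) of order 24, (C_3 x C_3) : C_4 (6T10) of order 36, A_6 (6T15) of order 360; the others are excluded. The observed types are precisely the cycle types that occur in S_4 (6T7). Each of the other remaining candidates has further cycle types, and by the Chebotarev density theorem the matching factorization patterns would occur for a proportion of primes equal to their share of the group: (C_3 x C_3) : C_4 (6T10) additionally contains elements of type 3+1+1+1 (4 of its 36 elements, about 11% of primes); A_6 (6T15) additionally contains elements of type 5+1, 3+1+1+1 (184 of its 360 elements, about 51% of primes). None of the 79 primes tested shows any such pattern (for each of these groups the chance of that is below 10^-4), which rules them out. Hence G = S_4 (6T7), of order 24.

S_4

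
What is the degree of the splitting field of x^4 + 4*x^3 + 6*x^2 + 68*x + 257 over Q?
12

The degree of the splitting field over Q equals the order of the Galois group, so first determine the group. The polynomial is an irreducible quartic over Q and its discriminant is 1358954496 = 36864^2, a perfect square, so the Galois group is contained in A_4. The resolvent cubic y^3 - 6*y^2 - 756*y - 2568 is irreducible over Q. An irreducible resolvent with square discriminant gives A_4. The Galois group A_4 (4T4) has order 12, so the splitting field has degree 12 over Q.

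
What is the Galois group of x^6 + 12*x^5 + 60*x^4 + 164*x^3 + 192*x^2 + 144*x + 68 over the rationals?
The polynomial f is an irreducible sextic over Q, so G = Gal(f/Q) is one of the 16 transitive subgroups 6T1, ..., 6T16 of S_6. The discriminant of f is 5114284084297728, which is not a perfect square, so G is not contained in A_6. The transitive groups of degree 6 not contained in A_6 are: C_6 (6T1, order 6), S_3 (6T2, order 6), D_6 (6T3, order 12), C_3 x S_3 (6T5, order 18), A_4 x C_2 (6T6, order 24), S_4 (6T8, order 24), S_3 x S_3 (6T9, order 36), S_4 x C_2 (6T11, order 48), (S_3 x S_3) : C_2 (6T13, order 72), PGL(2,5) (6T14, order 120), S_6 (6T16, order 720). By Dedekind's theorem, for a prime p not dividing disc(f) the degrees of the irreducible factors of f mod p form the cycle type of an element of G. Factoring f modulo the 79 such primes p <= 431 (skipping 2, 3, 31, 59, which divide the discriminant), each new pattern first appears at: mod 5: f = (x^2 + 3)(x^2 + 3x + 3)(x^2 + 4x + 2), pattern 2+2+2; mod 7: f = (x^3 + 6x^2 + x + 5)(x^3 + 6x^2 + 2x + 1), pattern 3+3; mod 13: f = (x^6 + 12x^5 + 8x^4 + 8x^3 + 10x^2 + x + 3), pattern 6; mod 17: f = (x)(x + 3)(x^2 + 3x + 1)(x^2 + 6x + 14), pattern 2+2+1+1; mod 127: f = (x + 16)(x + 33)(x + 35)(x + 82)(x + 105)(x + 122), pattern 1+1+1+1+1+1. No other pattern occurs in this range, so the set of observed cycle types is {2+2+2, 3+3, 6, 2+2+1+1, 1+1+1+1+1+1}. The candidates containing elements of all these cycle types are D_6 (6T3) of order 12, A_4 x C_2 (6T6) of order 24, S_3 x S_3 (6T9) of order 36, S_4 x C_2 (6T11) of order 48, (S_3 x S_3) : C_2 (6T13) of order 72, PGL(2,5) (6T14) of order 120, S_6 (6T16) of order 720; the others are excluded. The observed types are precisely the cycle types that occur in D_6 (6T3). Each of the other remaining candidates has further cycle types, and by the Chebotarev density theorem the matching factorization patterns would occur for a proportion of primes equal to their share of the group: A_4 x C_2 (6T6) additionally contains elements of type 2+1+1+1+1 (3 of its 24 elements, about 12% of primes); S_3 x S_3 (6T9) additionally contains elements of type 3+1+1+1 (4 of its 36 elements, about 11% of primes); S_4 x C_2 (6T11) additionally contains elements of type 4+2, 4+1+1, 2+1+1+1+1 (15 of its 48 elements, about 31% of primes); (S_3 x S_3) : C_2 (6T13) additionally contains elements of type 4+2, 3+2+1, 3+1+1+1, 2+1+1+1+1 (40 of its 72 elements, about 56% of primes); PGL(2,5) (6T14) additionally contains elements of type 5+1, 4+1+1 (54 of its 120 elements, about 45% of primes); S_6 (6T16) additionally contains elements of type 5+1, 4+2, 4+1+1, 3+2+1, 3+1+1+1, 2+1+1+1+1 (499 of its 720 elements, about 69% of primes). None of the 79 primes tested shows any such pattern (for each of these groups the chance of that is below 10^-4), which rules them out. Hence G = D_6 (6T3), of order 12.

D_6 (order 12)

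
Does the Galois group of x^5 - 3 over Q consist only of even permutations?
No

The polynomial is irreducible of degree 5 over Q. Its discriminant is 253125, which is not a perfect square. A Galois group lies in the alternating group exactly when the discriminant is a square in Q, so the Galois group (F_20) is not contained in A_5.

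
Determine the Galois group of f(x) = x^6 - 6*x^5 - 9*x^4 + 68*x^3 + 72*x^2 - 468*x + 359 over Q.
The polynomial f is an irreducible sextic over Q, so G = Gal(f/Q) is one of the 16 transitive subgroups 6T1, ..., 6T16 of S_6. The discriminant of f is -9221581132716096, which is not a perfect square, so G is not contained in A_6. The transitive groups of degree 6 not contained in A_6 are: C_6 (6T1, order 6), S_3 (6T2, order 6), D_6 (6T3, order 12), C_3 x S_3 (6T5, order 18), A_4 x C_2 (6T6, order 24), S_4 (6T8, order 24), S_3 x S_3 (6T9, order 36), S_4 x C_2 (6T11, order 48), (S_3 x S_3) : C_2 (6T13, order 72), PGL(2,5) (6T14, order 120), S_6 (6T16, order 720). By Dedekind's theorem, for a prime p not dividing disc(f) the degrees of the irreducible factors of f mod p form the cycle type of an element of G. Factoring f modulo the 33 such primes p <= 149 (skipping 2, 3, which divide the discriminant), each new pattern first appears at: mod 5: f = (x^3 + 2x + 1)(x^3 + 4x^2 + 4x + 4), pattern 3+3; mod 7: f = (x^6 + x^5 + 5x^4 + 5x^3 + 2x^2 + x + 2), pattern 6; mod 17: f = (x + 15)(x + 16)(x^2 + 4x + 14)(x^2 + 10x + 11), pattern 2+2+1+1; mod 19: f = (x + 3)(x + 12)(x + 15)(x + 16)(x^2 + 5x + 8), pattern 2+1+1+1+1; mod 71: f = (x^2 + 27x + 12)(x^2 + 47x + 32)(x^2 + 62x + 54), pattern 2+2+2. No other pattern occurs in this range, so the set of observed cycle types is {3+3, 6, 2+2+1+1, 2+1+1+1+1, 2+2+2}. The candidates containing elements of all these cycle types are A_4 x C_2 (6T6) of order 24, S_4 x C_2 (6T11) of order 48, (S_3 x S_3) : C_2 (6T13) of order 72, S_6 (6T16) of order 720; the others are excluded. The observed types are precisely the cycle types that occur in A_4 x C_2 (6T6) (apart from the identity). Each of the other remaining candidates has further cycle types, and by the Chebotarev density theorem the matching factorization patterns would occur for a proportion of primes equal to their share of the group: S_4 x C_2 (6T11) additionally contains elements of type 4+2, 4+1+1 (12 of its 48 elements, about 25% of primes); (S_3 x S_3) : C_2 (6T13) additionally contains elements of type 4+2, 3+2+1, 3+1+1+1 (34 of its 72 elements, about 47% of primes); S_6 (6T16) additionally contains elements of type 5+1, 4+2, 4+1+1, 3+2+1, 3+1+1+1 (484 of its 720 elements, about 67% of primes). None of the 33 primes tested shows any such pattern (for each of these groups the chance of that is below 10^-4), which rules them out. Hence G = A_4 x C_2 (6T6), of order 24.

A_4 x C_2 (order 24)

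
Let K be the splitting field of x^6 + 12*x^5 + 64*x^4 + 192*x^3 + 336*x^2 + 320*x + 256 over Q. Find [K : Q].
48

The degree of the splitting field over Q equals the order of the Galois group, so first determine the group. The polynomial f is an irreducible sextic over Q, so G = Gal(f/Q) is one of the 16 transitive subgroups 6T1, ..., 6T16 of S_6. The discriminant of f is -1849378557919232, which is not a perfect square, so G is not contained in A_6. The transitive groups of degree 6 not contained in A_6 are: C_6 (6T1, order 6), S_3 (6T2, order 6), D_6 (6T3, order 12), C_3 x S_3 (6T5, order 18), A_4 x C_2 (6T6, order 24), S_4 (6T8, order 24), S_3 x S_3 (6T9, order 36), S_4 x C_2 (6T11, order 48), (S_3 x S_3) : C_2 (6T13, order 72), PGL(2,5) (6T14, order 120), S_6 (6T16, order 720). By Dedekind's theorem, for a prime p not dividing disc(f) the degrees of the irreducible factors of f mod p form the cycle type of an element of G. Factoring f modulo the 29 such primes p <= 127 (skipping 2, 29, which divide the discriminant), each new pattern first appears at: mod 3: f = (x^3 + x^2 + 2x + 1)(x^3 + 2x^2 + 1), pattern 3+3; mod 5: f = (x^6 + 2x^5 + 4x^4 + 2x^3 + x^2 + 1), pattern 6; mod 7: f = (x + 1)(x + 3)(x^4 + x^3 + x^2 + 3x + 6), pattern 4+1+1; mod 17: f = (x + 9)(x + 12)(x^2 + 5)(x^2 + 8x + 4), pattern 2+2+1+1; mod 23: f = (x^2 + x + 8)(x^2 + 4x + 20)(x^2 + 7x + 20), pattern 2+2+2; mod 67: f = (x^2 + 4x + 60)(x^4 + 8x^3 + 39x^2 + 25x + 40), pattern 4+2; mod 127: f = (x + 9)(x + 49)(x + 82)(x + 122)(x^2 + 4x + 107), pattern 2+1+1+1+1. No other pattern occurs in this range, so the set of observed cycle types is {3+3, 6, 4+1+1, 2+2+1+1, 2+2+2, 4+2, 2+1+1+1+1}. The candidates containing elements of all these cycle types are S_4 x C_2 (6T11) of order 48, S_6 (6T16) of order 720; the others are excluded. The observed types are precisely the cycle types that occur in S_4 x C_2 (6T11) (apart from the identity). Each of the other remaining candidates has further cycle types, and by the Chebotarev density theorem the matching factorization patterns would occur for a proportion of primes equal to their share of the group: S_6 (6T16) additionally contains elements of type 5+1, 3+2+1, 3+1+1+1 (304 of its 720 elements, about 42% of primes). None of the 29 primes tested shows any such pattern (for each of these groups the chance of that is below 10^-4), which rules them out. Hence G = S_4 x C_2 (6T11), of order 48. The Galois group S_4 x C_2 (6T11) has order 48, so the splitting field has degree 48 over Q.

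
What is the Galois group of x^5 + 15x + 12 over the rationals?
The polynomial f is an irreducible quintic over Q, so G = Gal(f/Q) is a transitive subgroup of S_5: one of C_5 (5T1, order 5), D_5 (5T2, order 10), F_20 (5T3, order 20), A_5 (5T4, order 60) or S_5 (5T5, order 120). The discriminant of f is 259200000, which is not a perfect square, so G is not contained in A_5. The transitive groups of degree 5 not contained in A_5 are: F_20 (5T3, order 20), S_5 (5T5, order 120). By Dedekind's theorem, for a prime p not dividing disc(f) the degrees of the irreducible factors of f mod p form the cycle type of an element of G. Factoring f modulo the 18 such primes p <= 73 (skipping 2, 3, 5, which divide the discriminant), each new pattern first appears at: mod 7: f = (x + 6)(x^4 + x^3 + x^2 + x + 2), pattern 4+1; mod 11: f = (x + 6)(x^2 + 2x + 10)(x^2 + 3x + 9), pattern 2+2+1; mod 19: f = (x^5 + 15x + 12), pattern 5. No other pattern occurs in this range, so the set of observed cycle types is {4+1, 2+2+1, 5}. The candidates containing elements of all these cycle types are F_20 (5T3) of order 20, S_5 (5T5) of order 120; the others are excluded. The observed types are precisely the cycle types that occur in F_20 (5T3) (apart from the identity). Each of the other remaining candidates has further cycle types, and by the Chebotarev density theorem the matching factorization patterns would occur for a proportion of primes equal to their share of the group: S_5 (5T5) additionally contains elements of type 3+2, 3+1+1, 2+1+1+1 (50 of its 120 elements, about 42% of primes). None of the 18 primes tested shows any such pattern (for each of these groups the chance of that is below 10^-4), which rules them out. Hence G = F_20 (5T3), of order 20.

F_20 (order 20)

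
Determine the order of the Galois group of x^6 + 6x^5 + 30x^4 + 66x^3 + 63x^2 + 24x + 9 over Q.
120

The degree of the splitting field over Q equals the order of the Galois group, so first determine the group. The polynomial f is an irreducible sextic over Q, so G = Gal(f/Q) is one of the 16 transitive subgroups 6T1, ..., 6T16 of S_6. The discriminant of f is -5217636731328, which is not a perfect square, so G is not contained in A_6. The transitive groups of degree 6 not contained in A_6 are: C_6 (6T1, order 6), S_3 (6T2, order 6), D_6 (6T3, order 12), C_3 x S_3 (6T5, order 18), A_4 x C_2 (6T6, order 24), S_4 (6T8, order 24), S_3 x S_3 (6T9, order 36), S_4 x C_2 (6T11, order 48), (S_3 x S_3) : C_2 (6T13, order 72), PGL(2,5) (6T14, order 120), S_6 (6T16, order 720). By Dedekind's theorem, for a prime p not dividing disc(f) the degrees of the irreducible factors of f mod p form the cycle type of an element of G. Factoring f modulo the 21 such primes p <= 89 (skipping 2, 3, 7, which divide the discriminant), each new pattern first appears at: mod 5: f = (x^6 + x^5 + x^3 + 3x^2 + 4x + 4), pattern 6; mod 11: f = (x + 9)(x^5 + 8x^4 + 2x^3 + 4x^2 + 5x + 1), pattern 5+1; mod 13: f = (x + 9)(x + 11)(x^4 + 12x^3 + 3x^2 + x + 6), pattern 4+1+1; mod 23: f = (x + 11)(x + 13)(x^2 + 8x + 5)(x^2 + 20x + 16), pattern 2+2+1+1; mod 43: f = (x^3 + 8x^2 + 22x + 11)(x^3 + 41x^2 + 24x + 36), pattern 3+3; mod 61: f = (x^2 + 23x + 1)(x^2 + 47x + 43)(x^2 + 58x + 30), pattern 2+2+2. No other pattern occurs in this range, so the set of observed cycle types is {6, 5+1, 4+1+1, 2+2+1+1, 3+3, 2+2+2}. The candidates containing elements of all these cycle types are PGL(2,5) (6T14) of order 120, S_6 (6T16) of order 720; the others are excluded. The observed types are precisely the cycle types that occur in PGL(2,5) (6T14) (apart from the identity). Each of the other remaining candidates has further cycle types, and by the Chebotarev density theorem the matching factorization patterns would occur for a proportion of primes equal to their share of the group: S_6 (6T16) additionally contains elements of type 4+2, 3+2+1, 3+1+1+1, 2+1+1+1+1 (265 of its 720 elements, about 37% of primes). None of the 21 primes tested shows any such pattern (for each of these groups the chance of that is below 10^-4), which rules them out. Hence G = PGL(2,5) (6T14), of order 120. The Galois group PGL(2,5) (6T14) has order 120, so the splitting field has degree 120 over Q.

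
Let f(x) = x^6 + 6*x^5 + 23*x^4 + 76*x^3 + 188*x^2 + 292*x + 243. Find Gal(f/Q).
The polynomial f is an irreducible sextic over Q, so G = Gal(f/Q) is one of the 16 transitive subgroups 6T1, ..., 6T16 of S_6. The discriminant of f is -347502390485056, which is not a perfect square, so G is not contained in A_6. The transitive groups of degree 6 not contained in A_6 are: C_6 (6T1, order 6), S_3 (6T2, order 6), D_6 (6T3, order 12), C_3 x S_3 (6T5, order 18), A_4 x C_2 (6T6, order 24), S_4 (6T8, order 24), S_3 x S_3 (6T9, order 36), S_4 x C_2 (6T11, order 48), (S_3 x S_3) : C_2 (6T13, order 72), PGL(2,5) (6T14, order 120), S_6 (6T16, order 720). By Dedekind's theorem, for a prime p not dividing disc(f) the degrees of the irreducible factors of f mod p form the cycle type of an element of G. Factoring f modulo the 17 such primes p <= 67 (skipping 2, 31, which divide the discriminant), each new pattern first appears at: mod 3: f = (x)(x + 1)(x^4 + 2x^3 + x + 1), pattern 4+1+1; mod 5: f = (x^3 + 2x + 1)(x^3 + x^2 + x + 3), pattern 3+3; mod 7: f = (x^6 + 6x^5 + 2x^4 + 6x^3 + 6x^2 + 5x + 5), pattern 6; mod 11: f = (x^2 + 5x + 1)(x^2 + 5x + 7)(x^2 + 7x + 8), pattern 2+2+2; mod 13: f = (x^2 + 6)(x^4 + 6x^3 + 4x^2 + x + 8), pattern 4+2; mod 37: f = (x + 20)(x + 30)(x^2 + 6x + 1)(x^2 + 24x + 35), pattern 2+2+1+1; mod 47: f = (x + 3)(x + 18)(x + 36)(x + 40)(x^2 + 3x + 26), pattern 2+1+1+1+1. No other pattern occurs in this range, so the set of observed cycle types is {4+1+1, 3+3, 6, 2+2+2, 4+2, 2+2+1+1, 2+1+1+1+1}. The candidates containing elements of all these cycle types are S_4 x C_2 (6T11) of order 48, S_6 (6T16) of order 720; the others are excluded. The observed types are precisely the cycle types that occur in S_4 x C_2 (6T11) (apart from the identity). Each of the other remaining candidates has further cycle types, and by the Chebotarev density theorem the matching factorization patterns would occur for a proportion of primes equal to their share of the group: S_6 (6T16) additionally contains elements of type 5+1, 3+2+1, 3+1+1+1 (304 of its 720 elements, about 42% of primes). None of the 17 primes tested shows any such pattern (for each of these groups the chance of that is below 10^-4), which rules them out. Hence G = S_4 x C_2 (6T11), of order 48.

S_4 x C_2 (also written S4xC2)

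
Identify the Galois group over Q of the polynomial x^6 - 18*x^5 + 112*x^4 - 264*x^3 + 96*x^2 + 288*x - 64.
6T2: S_3

The polynomial f is an irreducible sextic over Q, so G = Gal(f/Q) is one of the 16 transitive subgroups 6T1, ..., 6T16 of S_6. The discriminant of f is 870211913777152, which is not a perfect square, so G is not contained in A_6. The transitive groups of degree 6 not contained in A_6 are: C_6 (6T1, order 6), S_3 (6T2, order 6), D_6 (6T3, order 12), C_3 x S_3 (6T5, order 18), A_4 x C_2 (6T6, order 24), S_4 (6T8, order 24), S_3 x S_3 (6T9, order 36), S_4 x C_2 (6T11, order 48), (S_3 x S_3) : C_2 (6T13, order 72), PGL(2,5) (6T14, order 120), S_6 (6T16, order 720). By Dedekind's theorem, for a prime p not dividing disc(f) the degrees of the irreducible factors of f mod p form the cycle type of an element of G. Factoring f modulo the 23 such primes p <= 97 (skipping 2, 37, which divide the discriminant), each new pattern first appears at: mod 3: f = (x^3 + x^2 + x + 2)(x^3 + 2x^2 + x + 1), pattern 3+3; mod 5: f = (x^2 + x + 2)(x^2 + 2x + 4)(x^2 + 4x + 2), pattern 2+2+2; mod 67: f = (x + 2)(x + 3)(x + 27)(x + 34)(x + 58)(x + 59), pattern 1+1+1+1+1+1. No other pattern occurs in this range, so the set of observed cycle types is {3+3, 2+2+2, 1+1+1+1+1+1}. The candidates containing elements of all these cycle types are C_6 (6T1) of order 6, S_3 (6T2) of order 6, D_6 (6T3) of order 12, C_3 x S_3 (6T5) of order 18, A_4 x C_2 (6T6) of order 24, S_4 (6T8) of order 24, S_3 x S_3 (6T9) of order 36, S_4 x C_2 (6T11) of order 48, (S_3 x S_3) : C_2 (6T13) of order 72, PGL(2,5) (6T14) of order 120, S_6 (6T16) of order 720; the others are excluded. The observed types are precisely the cycle types that occur in S_3 (6T2). Each of the other remaining candidates has further cycle types, and by the Chebotarev density theorem the matching factorization patterns would occur for a proportion of primes equal to their share of the group: C_6 (6T1) additionally contains elements of type 6 (2 of its 6 elements, about 33% of primes); D_6 (6T3) additionally contains elements of type 6, 2+2+1+1 (5 of its 12 elements, about 42% of primes); C_3 x S_3 (6T5) additionally contains elements of type 6, 3+1+1+1 (10 of its 18 elements, about 56% of primes); A_4 x C_2 (6T6) additionally contains elements of type 6, 2+2+1+1, 2+1+1+1+1 (14 of its 24 elements, about 58% of primes); S_4 (6T8) additionally contains elements of type 4+1+1, 2+2+1+1 (9 of its 24 elements, about 38% of primes); S_3 x S_3 (6T9) additionally contains elements of type 6, 3+1+1+1, 2+2+1+1 (25 of its 36 elements, about 69% of primes); S_4 x C_2 (6T11) additionally contains elements of type 6, 4+2, 4+1+1, 2+2+1+1, 2+1+1+1+1 (32 of its 48 elements, about 67% of primes); (S_3 x S_3) : C_2 (6T13) additionally contains elements of type 6, 4+2, 3+2+1, 3+1+1+1, 2+2+1+1, 2+1+1+1+1 (61 of its 72 elements, about 85% of primes); PGL(2,5) (6T14) additionally contains elements of type 6, 5+1, 4+1+1, 2+2+1+1 (89 of its 120 elements, about 74% of primes); S_6 (6T16) additionally contains elements of type 6, 5+1, 4+2, 4+1+1, 3+2+1, 3+1+1+1, 2+2+1+1, 2+1+1+1+1 (664 of its 720 elements, about 92% of primes). None of the 23 primes tested shows any such pattern (for each of these groups the chance of that is below 10^-4), which rules them out. Hence G = S_3 (6T2), of order 6.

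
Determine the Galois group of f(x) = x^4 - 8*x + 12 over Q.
4T4: A_4

The polynomial is an irreducible quartic over Q and its discriminant is 331776 = 576^2, a perfect square, so the Galois group is contained in A_4. The resolvent cubic y^3 - 48*y - 64 is irreducible over Q. An irreducible resolvent with square discriminant gives A_4.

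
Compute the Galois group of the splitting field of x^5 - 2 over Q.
The polynomial f is an irreducible quintic over Q, so G = Gal(f/Q) is a transitive subgroup of S_5: one of C_5 (5T1, order 5), D_5 (5T2, order 10), F_20 (5T3, order 20), A_5 (5T4, order 60) or S_5 (5T5, order 120). The discriminant of f is 50000, which is not a perfect square, so G is not contained in A_5. The transitive groups of degree 5 not contained in A_5 are: F_20 (5T3, order 20), S_5 (5T5, order 120). By Dedekind's theorem, for a prime p not dividing disc(f) the degrees of the irreducible factors of f mod p form the cycle type of an element of G. Factoring f modulo the 18 such primes p <= 71 (skipping 2, 5, which divide the discriminant), each new pattern first appears at: mod 3: f = (x + 1)(x^4 + 2x^3 + x^2 + 2x + 1), pattern 4+1; mod 11: f = (x^5 + 9), pattern 5; mod 19: f = (x + 4)(x^2 + 16x + 16)(x^2 + 18x + 16), pattern 2+2+1. No other pattern occurs in this range, so the set of observed cycle types is {4+1, 5, 2+2+1}. The candidates containing elements of all these cycle types are F_20 (5T3) of order 20, S_5 (5T5) of order 120; the others are excluded. The observed types are precisely the cycle types that occur in F_20 (5T3) (apart from the identity). Each of the other remaining candidates has further cycle types, and by the Chebotarev density theorem the matching factorization patterns would occur for a proportion of primes equal to their share of the group: S_5 (5T5) additionally contains elements of type 3+2, 3+1+1, 2+1+1+1 (50 of its 120 elements, about 42% of primes). None of the 18 primes tested shows any such pattern (for each of these groups the chance of that is below 10^-4), which rules them out. Hence G = F_20 (5T3), of order 20.

5T3: F_20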